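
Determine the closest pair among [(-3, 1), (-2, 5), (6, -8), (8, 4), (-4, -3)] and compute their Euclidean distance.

Computing all pairwise distances among 5 points:

d((-3, 1), (-2, 5)) = 4.1231 <-- minimum
d((-3, 1), (6, -8)) = 12.7279
d((-3, 1), (8, 4)) = 11.4018
d((-3, 1), (-4, -3)) = 4.1231 <-- minimum
d((-2, 5), (6, -8)) = 15.2643
d((-2, 5), (8, 4)) = 10.0499
d((-2, 5), (-4, -3)) = 8.2462
d((6, -8), (8, 4)) = 12.1655
d((6, -8), (-4, -3)) = 11.1803
d((8, 4), (-4, -3)) = 13.8924

Minimum distance: 4.1231 (tie among 2 pairs: (-3, 1) and (-2, 5); (-3, 1) and (-4, -3))

The minimum Euclidean distance is 4.1231. There is a tie: 2 pairs achieve this minimum — (-3, 1) and (-2, 5); (-3, 1) and (-4, -3). Any of these is a valid closest pair. For 5 points, brute-force pairwise comparison is shown above. For large n, the divide-and-conquer algorithm (sort by x, recurse on halves, check the dividing strip) achieves O(n log n).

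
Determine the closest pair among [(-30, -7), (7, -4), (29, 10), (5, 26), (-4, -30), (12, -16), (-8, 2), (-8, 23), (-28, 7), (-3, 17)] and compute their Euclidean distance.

Computing all pairwise distances among 10 points:

d((-30, -7), (7, -4)) = 37.1214
d((-30, -7), (29, 10)) = 61.4003
d((-30, -7), (5, 26)) = 48.1041
d((-30, -7), (-4, -30)) = 34.7131
d((-30, -7), (12, -16)) = 42.9535
d((-30, -7), (-8, 2)) = 23.7697
d((-30, -7), (-8, 23)) = 37.2022
d((-30, -7), (-28, 7)) = 14.1421
d((-30, -7), (-3, 17)) = 36.1248
d((7, -4), (29, 10)) = 26.0768
d((7, -4), (5, 26)) = 30.0666
d((7, -4), (-4, -30)) = 28.2312
d((7, -4), (12, -16)) = 13.0
d((7, -4), (-8, 2)) = 16.1555
d((7, -4), (-8, 23)) = 30.8869
d((7, -4), (-28, 7)) = 36.6879
d((7, -4), (-3, 17)) = 23.2594
d((29, 10), (5, 26)) = 28.8444
d((29, 10), (-4, -30)) = 51.8556
d((29, 10), (12, -16)) = 31.0644
d((29, 10), (-8, 2)) = 37.855
d((29, 10), (-8, 23)) = 39.2173
d((29, 10), (-28, 7)) = 57.0789
d((29, 10), (-3, 17)) = 32.7567
d((5, 26), (-4, -30)) = 56.7186
d((5, 26), (12, -16)) = 42.5793
d((5, 26), (-8, 2)) = 27.2947
d((5, 26), (-8, 23)) = 13.3417
d((5, 26), (-28, 7)) = 38.0789
d((5, 26), (-3, 17)) = 12.0416
d((-4, -30), (12, -16)) = 21.2603
d((-4, -30), (-8, 2)) = 32.249
d((-4, -30), (-8, 23)) = 53.1507
d((-4, -30), (-28, 7)) = 44.1022
d((-4, -30), (-3, 17)) = 47.0106
d((12, -16), (-8, 2)) = 26.9072
d((12, -16), (-8, 23)) = 43.8292
d((12, -16), (-28, 7)) = 46.1411
d((12, -16), (-3, 17)) = 36.2491
d((-8, 2), (-8, 23)) = 21.0
d((-8, 2), (-28, 7)) = 20.6155
d((-8, 2), (-3, 17)) = 15.8114
d((-8, 23), (-28, 7)) = 25.6125
d((-8, 23), (-3, 17)) = 7.8102 <-- minimum
d((-28, 7), (-3, 17)) = 26.9258

Closest pair: (-8, 23) and (-3, 17) with distance 7.8102

The closest pair is (-8, 23) and (-3, 17) with Euclidean distance 7.8102. For 10 points, brute-force pairwise comparison is shown above. For large n, the divide-and-conquer algorithm (sort by x, recurse on halves, check the dividing strip) achieves O(n log n).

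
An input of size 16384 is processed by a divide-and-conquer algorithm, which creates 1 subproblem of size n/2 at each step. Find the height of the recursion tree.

For divide and conquer with division factor 2:

Problem sizes at each level:
Level 0: 16384
Level 1: 8192
Level 2: 4096
Level 3: 2048
Level 4: 1024
Level 5: 512
Level 6: 256
Level 7: 128
Level 8: 64
Level 9: 32
Level 10: 16
Level 11: 8
Level 12: 4
Level 13: 2
Level 14: 1

The root is level 0 and the size-1 base case is level 14 (the tree spans levels 0 through 14, i.e. 15 levels counting the root), so the depth is the number of divisions: log_2(16384) = 14

The recursion tree depth is log_2(16384) = 14. At each level, the problem size is divided by 2, so it takes 14 divisions to reduce to a base case of size 1. The algorithm makes 1 recursive call at each level.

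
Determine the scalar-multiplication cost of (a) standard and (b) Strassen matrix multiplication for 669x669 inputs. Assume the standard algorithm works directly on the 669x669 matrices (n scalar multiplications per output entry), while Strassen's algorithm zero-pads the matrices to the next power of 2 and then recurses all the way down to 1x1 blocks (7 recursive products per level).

Matrix multiplication for 669x669 matrices:

Strassen's algorithm requires power-of-2 dimensions. Pad 669x669 to 1024x1024 (next power of 2).

Standard algorithm: 669^3 = 299418309 multiplications
Strassen's algorithm: 7^(log2(1024)) = 7^10 = 282475249 multiplications
Savings: 299418309 - 282475249 = 16943060 multiplications

Standard: 299418309 multiplications (669^3). Strassen: 282475249 multiplications (7^10, after padding to 1024x1024). Strassen reduces 8 recursive multiplications to 7 at each level.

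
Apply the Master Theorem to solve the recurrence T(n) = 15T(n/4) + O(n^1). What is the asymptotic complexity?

Master Theorem for T(n) = 15T(n/4) + O(n^1):

a = 15, b = 4, c = 1
log_b(a) = log_4(15) = 1.9534

Case 1: c = 1 < log_4(15) = 1.9534
T(n) = O(n^(log_4 15))

For T(n) = 15T(n/4) + O(n^1): log_4(15) = 1.9534. This is Case 1 of the Master Theorem (c < log_b(a), work dominated by leaves), giving O(n^(log_4 15)).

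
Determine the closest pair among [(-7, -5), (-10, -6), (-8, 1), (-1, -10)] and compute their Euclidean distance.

Computing all pairwise distances among 4 points:

d((-7, -5), (-10, -6)) = 3.1623 <-- minimum
d((-7, -5), (-8, 1)) = 6.0828
d((-7, -5), (-1, -10)) = 7.8102
d((-10, -6), (-8, 1)) = 7.2801
d((-10, -6), (-1, -10)) = 9.8489
d((-8, 1), (-1, -10)) = 13.0384

Closest pair: (-7, -5) and (-10, -6) with distance 3.1623

The closest pair is (-7, -5) and (-10, -6) with Euclidean distance 3.1623. For 4 points, brute-force pairwise comparison is shown above. For large n, the divide-and-conquer algorithm (sort by x, recurse on halves, check the dividing strip) achieves O(n log n).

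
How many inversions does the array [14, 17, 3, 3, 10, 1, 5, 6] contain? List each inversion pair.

Finding inversions in [14, 17, 3, 3, 10, 1, 5, 6]:

(0, 2): arr[0]=14 > arr[2]=3
(0, 3): arr[0]=14 > arr[3]=3
(0, 4): arr[0]=14 > arr[4]=10
(0, 5): arr[0]=14 > arr[5]=1
(0, 6): arr[0]=14 > arr[6]=5
(0, 7): arr[0]=14 > arr[7]=6
(1, 2): arr[1]=17 > arr[2]=3
(1, 3): arr[1]=17 > arr[3]=3
(1, 4): arr[1]=17 > arr[4]=10
(1, 5): arr[1]=17 > arr[5]=1
(1, 6): arr[1]=17 > arr[6]=5
(1, 7): arr[1]=17 > arr[7]=6
(2, 5): arr[2]=3 > arr[5]=1
(3, 5): arr[3]=3 > arr[5]=1
(4, 5): arr[4]=10 > arr[5]=1
(4, 6): arr[4]=10 > arr[6]=5
(4, 7): arr[4]=10 > arr[7]=6

Total inversions: 17

The array has 17 inversion(s): (0,2), (0,3), (0,4), (0,5), (0,6), (0,7), (1,2), (1,3), (1,4), (1,5), (1,6), (1,7), (2,5), (3,5), (4,5), (4,6), (4,7). Each pair (i,j) satisfies i < j and arr[i] > arr[j].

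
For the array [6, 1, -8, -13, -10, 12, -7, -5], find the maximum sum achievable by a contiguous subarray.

Using Kadane's algorithm on [6, 1, -8, -13, -10, 12, -7, -5]:

Scanning through the array:
Position 1 (value 1): max_ending_here = 7, max_so_far = 7
Position 2 (value -8): max_ending_here = -1, max_so_far = 7
Position 3 (value -13): max_ending_here = -13, max_so_far = 7
Position 4 (value -10): max_ending_here = -10, max_so_far = 7
Position 5 (value 12): max_ending_here = 12, max_so_far = 12
Position 6 (value -7): max_ending_here = 5, max_so_far = 12
Position 7 (value -5): max_ending_here = 0, max_so_far = 12

Maximum subarray: [12]
Maximum sum: 12

The maximum subarray is [12] with sum 12. This subarray runs from index 5 to index 5.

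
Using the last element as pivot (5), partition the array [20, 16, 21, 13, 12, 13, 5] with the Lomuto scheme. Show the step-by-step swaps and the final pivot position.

Lomuto partition with pivot = 5:

Initial array: [20, 16, 21, 13, 12, 13, 5]

arr[0]=20 > 5: no swap
arr[1]=16 > 5: no swap
arr[2]=21 > 5: no swap
arr[3]=13 > 5: no swap
arr[4]=12 > 5: no swap
arr[5]=13 > 5: no swap

Place pivot at position 0: [5, 16, 21, 13, 12, 13, 20]
Pivot position: 0

After partitioning with pivot 5, the array becomes [5, 16, 21, 13, 12, 13, 20]. The pivot is placed at index 0. All elements to the left of the pivot are <= 5, and all elements to the right are > 5.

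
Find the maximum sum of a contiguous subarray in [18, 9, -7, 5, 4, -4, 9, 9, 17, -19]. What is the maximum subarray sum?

Using Kadane's algorithm on [18, 9, -7, 5, 4, -4, 9, 9, 17, -19]:

Scanning through the array:
Position 1 (value 9): max_ending_here = 27, max_so_far = 27
Position 2 (value -7): max_ending_here = 20, max_so_far = 27
Position 3 (value 5): max_ending_here = 25, max_so_far = 27
Position 4 (value 4): max_ending_here = 29, max_so_far = 29
Position 5 (value -4): max_ending_here = 25, max_so_far = 29
Position 6 (value 9): max_ending_here = 34, max_so_far = 34
Position 7 (value 9): max_ending_here = 43, max_so_far = 43
Position 8 (value 17): max_ending_here = 60, max_so_far = 60
Position 9 (value -19): max_ending_here = 41, max_so_far = 60

Maximum subarray: [18, 9, -7, 5, 4, -4, 9, 9, 17]
Maximum sum: 60

The maximum subarray is [18, 9, -7, 5, 4, -4, 9, 9, 17] with sum 60. This subarray runs from index 0 to index 8.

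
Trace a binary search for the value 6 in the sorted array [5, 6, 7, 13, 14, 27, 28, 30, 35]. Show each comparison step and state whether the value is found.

Binary search for 6 in [5, 6, 7, 13, 14, 27, 28, 30, 35]:

lo=0, hi=8, mid=4, arr[mid]=14 -> 14 > 6, search left half
lo=0, hi=3, mid=1, arr[mid]=6 -> Found target at index 1!

Binary search finds 6 at index 1 after 2 comparisons. The search repeatedly halves the search space by comparing with the middle element.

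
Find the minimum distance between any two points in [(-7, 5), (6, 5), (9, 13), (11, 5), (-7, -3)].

Computing all pairwise distances among 5 points:

d((-7, 5), (6, 5)) = 13.0
d((-7, 5), (9, 13)) = 17.8885
d((-7, 5), (11, 5)) = 18.0
d((-7, 5), (-7, -3)) = 8.0
d((6, 5), (9, 13)) = 8.544
d((6, 5), (11, 5)) = 5.0 <-- minimum
d((6, 5), (-7, -3)) = 15.2643
d((9, 13), (11, 5)) = 8.2462
d((9, 13), (-7, -3)) = 22.6274
d((11, 5), (-7, -3)) = 19.6977

Closest pair: (6, 5) and (11, 5) with distance 5.0

The closest pair is (6, 5) and (11, 5) with Euclidean distance 5.0. For 5 points, brute-force pairwise comparison is shown above. For large n, the divide-and-conquer algorithm (sort by x, recurse on halves, check the dividing strip) achieves O(n log n).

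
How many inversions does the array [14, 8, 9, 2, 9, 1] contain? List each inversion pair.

Finding inversions in [14, 8, 9, 2, 9, 1]:

(0, 1): arr[0]=14 > arr[1]=8
(0, 2): arr[0]=14 > arr[2]=9
(0, 3): arr[0]=14 > arr[3]=2
(0, 4): arr[0]=14 > arr[4]=9
(0, 5): arr[0]=14 > arr[5]=1
(1, 3): arr[1]=8 > arr[3]=2
(1, 5): arr[1]=8 > arr[5]=1
(2, 3): arr[2]=9 > arr[3]=2
(2, 5): arr[2]=9 > arr[5]=1
(3, 5): arr[3]=2 > arr[5]=1
(4, 5): arr[4]=9 > arr[5]=1

Total inversions: 11

The array has 11 inversion(s): (0,1), (0,2), (0,3), (0,4), (0,5), (1,3), (1,5), (2,3), (2,5), (3,5), (4,5). Each pair (i,j) satisfies i < j and arr[i] > arr[j].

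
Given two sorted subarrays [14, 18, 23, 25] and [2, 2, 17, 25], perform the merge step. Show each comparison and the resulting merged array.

Merging process:

Compare 14 vs 2: take 2 from right. Merged: [2]
Compare 14 vs 2: take 2 from right. Merged: [2, 2]
Compare 14 vs 17: take 14 from left. Merged: [2, 2, 14]
Compare 18 vs 17: take 17 from right. Merged: [2, 2, 14, 17]
Compare 18 vs 25: take 18 from left. Merged: [2, 2, 14, 17, 18]
Compare 23 vs 25: take 23 from left. Merged: [2, 2, 14, 17, 18, 23]
Compare 25 vs 25: take 25 from left. Merged: [2, 2, 14, 17, 18, 23, 25]
Append remaining from right: [25]. Merged: [2, 2, 14, 17, 18, 23, 25, 25]

Final merged array: [2, 2, 14, 17, 18, 23, 25, 25]
Total comparisons: 7

The merged array is [2, 2, 14, 17, 18, 23, 25, 25], requiring 7 comparisons. The merge step runs in O(n) time where n is the total number of elements.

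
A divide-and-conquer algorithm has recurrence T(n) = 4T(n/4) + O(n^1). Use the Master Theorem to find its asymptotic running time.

Master Theorem for T(n) = 4T(n/4) + O(n^1):

a = 4, b = 4, c = 1
log_b(a) = log_4(4) = 1.0000

Case 2: c = 1 = log_4(4) = 1.0000
T(n) = O(n^1 log n) = O(n log n)

For T(n) = 4T(n/4) + O(n^1): log_4(4) = 1.0000. This is Case 2 of the Master Theorem (c = log_b(a), equal work at all levels), giving O(n log n).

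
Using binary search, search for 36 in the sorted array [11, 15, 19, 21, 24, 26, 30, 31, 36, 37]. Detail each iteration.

Binary search for 36 in [11, 15, 19, 21, 24, 26, 30, 31, 36, 37]:

lo=0, hi=9, mid=4, arr[mid]=24 -> 24 < 36, search right half
lo=5, hi=9, mid=7, arr[mid]=31 -> 31 < 36, search right half
lo=8, hi=9, mid=8, arr[mid]=36 -> Found target at index 8!

Binary search finds 36 at index 8 after 3 comparisons. The search repeatedly halves the search space by comparing with the middle element.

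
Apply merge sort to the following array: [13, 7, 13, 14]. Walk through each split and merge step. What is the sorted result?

Merge sort trace:

Split: [13, 7, 13, 14] -> [13, 7] and [13, 14]
  Split: [13, 7] -> [13] and [7]
  Merge: [13] + [7] -> [7, 13]
  Split: [13, 14] -> [13] and [14]
  Merge: [13] + [14] -> [13, 14]
Merge: [7, 13] + [13, 14] -> [7, 13, 13, 14]

Final sorted array: [7, 13, 13, 14]

The merge sort proceeds by recursively splitting the array and merging sorted halves.
After all merges, the sorted array is [7, 13, 13, 14].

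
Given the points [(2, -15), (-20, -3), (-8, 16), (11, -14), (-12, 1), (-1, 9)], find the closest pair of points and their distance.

Computing all pairwise distances among 6 points:

d((2, -15), (-20, -3)) = 25.0599
d((2, -15), (-8, 16)) = 32.573
d((2, -15), (11, -14)) = 9.0554
d((2, -15), (-12, 1)) = 21.2603
d((2, -15), (-1, 9)) = 24.1868
d((-20, -3), (-8, 16)) = 22.4722
d((-20, -3), (11, -14)) = 32.8938
d((-20, -3), (-12, 1)) = 8.9443 <-- minimum
d((-20, -3), (-1, 9)) = 22.4722
d((-8, 16), (11, -14)) = 35.5106
d((-8, 16), (-12, 1)) = 15.5242
d((-8, 16), (-1, 9)) = 9.8995
d((11, -14), (-12, 1)) = 27.4591
d((11, -14), (-1, 9)) = 25.9422
d((-12, 1), (-1, 9)) = 13.6015

Closest pair: (-20, -3) and (-12, 1) with distance 8.9443

The closest pair is (-20, -3) and (-12, 1) with Euclidean distance 8.9443. For 6 points, brute-force pairwise comparison is shown above. For large n, the divide-and-conquer algorithm (sort by x, recurse on halves, check the dividing strip) achieves O(n log n).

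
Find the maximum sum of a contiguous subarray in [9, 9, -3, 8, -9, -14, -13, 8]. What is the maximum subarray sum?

Using Kadane's algorithm on [9, 9, -3, 8, -9, -14, -13, 8]:

Scanning through the array:
Position 1 (value 9): max_ending_here = 18, max_so_far = 18
Position 2 (value -3): max_ending_here = 15, max_so_far = 18
Position 3 (value 8): max_ending_here = 23, max_so_far = 23
Position 4 (value -9): max_ending_here = 14, max_so_far = 23
Position 5 (value -14): max_ending_here = 0, max_so_far = 23
Position 6 (value -13): max_ending_here = -13, max_so_far = 23
Position 7 (value 8): max_ending_here = 8, max_so_far = 23

Maximum subarray: [9, 9, -3, 8]
Maximum sum: 23

The maximum subarray is [9, 9, -3, 8] with sum 23. This subarray runs from index 0 to index 3.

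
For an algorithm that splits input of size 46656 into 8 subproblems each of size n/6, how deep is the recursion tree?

For divide and conquer with division factor 6:

Problem sizes at each level:
Level 0: 46656
Level 1: 7776
Level 2: 1296
Level 3: 216
Level 4: 36
Level 5: 6
Level 6: 1

The root is level 0 and the size-1 base case is level 6 (the tree spans levels 0 through 6, i.e. 7 levels counting the root), so the depth is the number of divisions: log_6(46656) = 6

The recursion tree depth is log_6(46656) = 6. At each level, the problem size is divided by 6, so it takes 6 divisions to reduce to a base case of size 1. The algorithm makes 8 recursive calls at each level.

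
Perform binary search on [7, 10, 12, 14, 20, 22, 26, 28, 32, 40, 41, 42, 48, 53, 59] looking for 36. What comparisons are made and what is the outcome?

Binary search for 36 in [7, 10, 12, 14, 20, 22, 26, 28, 32, 40, 41, 42, 48, 53, 59]:

lo=0, hi=14, mid=7, arr[mid]=28 -> 28 < 36, search right half
lo=8, hi=14, mid=11, arr[mid]=42 -> 42 > 36, search left half
lo=8, hi=10, mid=9, arr[mid]=40 -> 40 > 36, search left half
lo=8, hi=8, mid=8, arr[mid]=32 -> 32 < 36, search right half
lo=9 > hi=8, target 36 not found

Binary search determines that 36 is not in the array after 4 comparisons. The search space was exhausted without finding the target.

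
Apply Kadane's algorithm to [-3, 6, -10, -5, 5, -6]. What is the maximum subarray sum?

Using Kadane's algorithm on [-3, 6, -10, -5, 5, -6]:

Scanning through the array:
Position 1 (value 6): max_ending_here = 6, max_so_far = 6
Position 2 (value -10): max_ending_here = -4, max_so_far = 6
Position 3 (value -5): max_ending_here = -5, max_so_far = 6
Position 4 (value 5): max_ending_here = 5, max_so_far = 6
Position 5 (value -6): max_ending_here = -1, max_so_far = 6

Maximum subarray: [6]
Maximum sum: 6

The maximum subarray is [6] with sum 6. This subarray runs from index 1 to index 1.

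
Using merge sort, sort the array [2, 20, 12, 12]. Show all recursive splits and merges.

Merge sort trace:

Split: [2, 20, 12, 12] -> [2, 20] and [12, 12]
  Split: [2, 20] -> [2] and [20]
  Merge: [2] + [20] -> [2, 20]
  Split: [12, 12] -> [12] and [12]
  Merge: [12] + [12] -> [12, 12]
Merge: [2, 20] + [12, 12] -> [2, 12, 12, 20]

Final sorted array: [2, 12, 12, 20]

The merge sort proceeds by recursively splitting the array and merging sorted halves.
After all merges, the sorted array is [2, 12, 12, 20].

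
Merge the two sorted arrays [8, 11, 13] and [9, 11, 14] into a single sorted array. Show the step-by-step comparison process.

Merging process:

Compare 8 vs 9: take 8 from left. Merged: [8]
Compare 11 vs 9: take 9 from right. Merged: [8, 9]
Compare 11 vs 11: take 11 from left. Merged: [8, 9, 11]
Compare 13 vs 11: take 11 from right. Merged: [8, 9, 11, 11]
Compare 13 vs 14: take 13 from left. Merged: [8, 9, 11, 11, 13]
Append remaining from right: [14]. Merged: [8, 9, 11, 11, 13, 14]

Final merged array: [8, 9, 11, 11, 13, 14]
Total comparisons: 5

The merged array is [8, 9, 11, 11, 13, 14], requiring 5 comparisons. The merge step runs in O(n) time where n is the total number of elements.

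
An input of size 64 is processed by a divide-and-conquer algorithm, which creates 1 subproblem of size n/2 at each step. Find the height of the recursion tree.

For divide and conquer with division factor 2:

Problem sizes at each level:
Level 0: 64
Level 1: 32
Level 2: 16
Level 3: 8
Level 4: 4
Level 5: 2
Level 6: 1

The root is level 0 and the size-1 base case is level 6 (the tree spans levels 0 through 6, i.e. 7 levels counting the root), so the depth is the number of divisions: log_2(64) = 6

The recursion tree depth is log_2(64) = 6. At each level, the problem size is divided by 2, so it takes 6 divisions to reduce to a base case of size 1. The algorithm makes 1 recursive call at each level.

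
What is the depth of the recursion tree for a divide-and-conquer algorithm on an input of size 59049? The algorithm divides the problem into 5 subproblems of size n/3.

For divide and conquer with division factor 3:

Problem sizes at each level:
Level 0: 59049
Level 1: 19683
Level 2: 6561
Level 3: 2187
Level 4: 729
Level 5: 243
Level 6: 81
Level 7: 27
Level 8: 9
Level 9: 3
Level 10: 1

The root is level 0 and the size-1 base case is level 10 (the tree spans levels 0 through 10, i.e. 11 levels counting the root), so the depth is the number of divisions: log_3(59049) = 10

The recursion tree depth is log_3(59049) = 10. At each level, the problem size is divided by 3, so it takes 10 divisions to reduce to a base case of size 1. The algorithm makes 5 recursive calls at each level.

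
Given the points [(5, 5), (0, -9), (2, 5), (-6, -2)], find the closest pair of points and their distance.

Computing all pairwise distances among 4 points:

d((5, 5), (0, -9)) = 14.8661
d((5, 5), (2, 5)) = 3.0 <-- minimum
d((5, 5), (-6, -2)) = 13.0384
d((0, -9), (2, 5)) = 14.1421
d((0, -9), (-6, -2)) = 9.2195
d((2, 5), (-6, -2)) = 10.6301

Closest pair: (5, 5) and (2, 5) with distance 3.0

The closest pair is (5, 5) and (2, 5) with Euclidean distance 3.0. For 4 points, brute-force pairwise comparison is shown above. For large n, the divide-and-conquer algorithm (sort by x, recurse on halves, check the dividing strip) achieves O(n log n).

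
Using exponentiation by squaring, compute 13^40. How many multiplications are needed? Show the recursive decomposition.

Computing 13^40 by squaring (build up from 13^1; each line after the first costs one multiplication):

13^1 = 13
13^2 = (13^1)^2 = 13^2 = 169
13^4 = (13^2)^2 = 169^2 = 28561
13^5 = 13 * 13^4 = 13 * 28561 = 371293
13^10 = (13^5)^2 = 371293^2 = 137858491849
13^20 = (13^10)^2 = 137858491849^2 = 19004963774880799438801
13^40 = (13^20)^2 = 19004963774880799438801^2 = 361188648084531445929920877641340156544317601

Result: 361188648084531445929920877641340156544317601
Multiplications needed: 6 (6 lines after 13^1)

13^40 = 361188648084531445929920877641340156544317601. Using exponentiation by squaring, this requires 6 multiplications. The key idea: if the exponent is even, square the half-power; if odd, multiply by the base once.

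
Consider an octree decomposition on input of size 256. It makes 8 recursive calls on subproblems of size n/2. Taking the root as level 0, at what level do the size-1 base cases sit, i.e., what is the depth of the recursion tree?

For divide and conquer with division factor 2:

Problem sizes at each level:
Level 0: 256
Level 1: 128
Level 2: 64
Level 3: 32
Level 4: 16
Level 5: 8
Level 6: 4
Level 7: 2
Level 8: 1

The root is level 0 and the size-1 base case is level 8 (the tree spans levels 0 through 8, i.e. 9 levels counting the root), so the depth is the number of divisions: log_2(256) = 8

The recursion tree depth is log_2(256) = 8. At each level, the problem size is divided by 2, so it takes 8 divisions to reduce to a base case of size 1. The algorithm makes 8 recursive calls at each level.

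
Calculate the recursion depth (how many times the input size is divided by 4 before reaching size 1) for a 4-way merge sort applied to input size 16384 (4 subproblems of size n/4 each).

For divide and conquer with division factor 4:

Problem sizes at each level:
Level 0: 16384
Level 1: 4096
Level 2: 1024
Level 3: 256
Level 4: 64
Level 5: 16
Level 6: 4
Level 7: 1

The root is level 0 and the size-1 base case is level 7 (the tree spans levels 0 through 7, i.e. 8 levels counting the root), so the depth is the number of divisions: log_4(16384) = 7

The recursion tree depth is log_4(16384) = 7. At each level, the problem size is divided by 4, so it takes 7 divisions to reduce to a base case of size 1. The algorithm makes 4 recursive calls at each level.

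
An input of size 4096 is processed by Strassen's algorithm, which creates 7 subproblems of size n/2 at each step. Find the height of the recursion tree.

For divide and conquer with division factor 2:

Problem sizes at each level:
Level 0: 4096
Level 1: 2048
Level 2: 1024
Level 3: 512
Level 4: 256
Level 5: 128
Level 6: 64
Level 7: 32
Level 8: 16
Level 9: 8
Level 10: 4
Level 11: 2
Level 12: 1

The root is level 0 and the size-1 base case is level 12 (the tree spans levels 0 through 12, i.e. 13 levels counting the root), so the depth is the number of divisions: log_2(4096) = 12

The recursion tree depth is log_2(4096) = 12. At each level, the problem size is divided by 2, so it takes 12 divisions to reduce to a base case of size 1. The algorithm makes 7 recursive calls at each level.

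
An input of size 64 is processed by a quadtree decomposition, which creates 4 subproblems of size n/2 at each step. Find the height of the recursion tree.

For divide and conquer with division factor 2:

Problem sizes at each level:
Level 0: 64
Level 1: 32
Level 2: 16
Level 3: 8
Level 4: 4
Level 5: 2
Level 6: 1

The root is level 0 and the size-1 base case is level 6 (the tree spans levels 0 through 6, i.e. 7 levels counting the root), so the depth is the number of divisions: log_2(64) = 6

The recursion tree depth is log_2(64) = 6. At each level, the problem size is divided by 2, so it takes 6 divisions to reduce to a base case of size 1. The algorithm makes 4 recursive calls at each level.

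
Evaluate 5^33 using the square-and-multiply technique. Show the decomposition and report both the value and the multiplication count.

Computing 5^33 by squaring (build up from 5^1; each line after the first costs one multiplication):

5^1 = 5
5^2 = (5^1)^2 = 5^2 = 25
5^4 = (5^2)^2 = 25^2 = 625
5^8 = (5^4)^2 = 625^2 = 390625
5^16 = (5^8)^2 = 390625^2 = 152587890625
5^32 = (5^16)^2 = 152587890625^2 = 23283064365386962890625
5^33 = 5 * 5^32 = 5 * 23283064365386962890625 = 116415321826934814453125

Result: 116415321826934814453125
Multiplications needed: 6 (6 lines after 5^1)

5^33 = 116415321826934814453125. Using exponentiation by squaring, this requires 6 multiplications. The key idea: if the exponent is even, square the half-power; if odd, multiply by the base once.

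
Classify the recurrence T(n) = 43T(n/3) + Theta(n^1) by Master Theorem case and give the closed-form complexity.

Master Theorem for T(n) = 43T(n/3) + O(n^1):

a = 43, b = 3, c = 1
log_b(a) = log_3(43) = 3.4236

Case 1: c = 1 < log_3(43) = 3.4236
T(n) = O(n^(log_3 43))

For T(n) = 43T(n/3) + O(n^1): log_3(43) = 3.4236. This is Case 1 of the Master Theorem (c < log_b(a), work dominated by leaves), giving O(n^(log_3 43)).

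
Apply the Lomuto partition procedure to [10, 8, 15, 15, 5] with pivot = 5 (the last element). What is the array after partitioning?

Lomuto partition with pivot = 5:

Initial array: [10, 8, 15, 15, 5]

arr[0]=10 > 5: no swap
arr[1]=8 > 5: no swap
arr[2]=15 > 5: no swap
arr[3]=15 > 5: no swap

Place pivot at position 0: [5, 8, 15, 15, 10]
Pivot position: 0

After partitioning with pivot 5, the array becomes [5, 8, 15, 15, 10]. The pivot is placed at index 0. All elements to the left of the pivot are <= 5, and all elements to the right are > 5.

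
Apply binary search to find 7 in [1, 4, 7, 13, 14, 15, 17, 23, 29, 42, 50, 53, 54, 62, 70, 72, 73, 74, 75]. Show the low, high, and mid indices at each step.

Binary search for 7 in [1, 4, 7, 13, 14, 15, 17, 23, 29, 42, 50, 53, 54, 62, 70, 72, 73, 74, 75]:

lo=0, hi=18, mid=9, arr[mid]=42 -> 42 > 7, search left half
lo=0, hi=8, mid=4, arr[mid]=14 -> 14 > 7, search left half
lo=0, hi=3, mid=1, arr[mid]=4 -> 4 < 7, search right half
lo=2, hi=3, mid=2, arr[mid]=7 -> Found target at index 2!

Binary search finds 7 at index 2 after 4 comparisons. The search repeatedly halves the search space by comparing with the middle element.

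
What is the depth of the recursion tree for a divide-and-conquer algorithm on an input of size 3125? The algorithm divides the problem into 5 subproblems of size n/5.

For divide and conquer with division factor 5:

Problem sizes at each level:
Level 0: 3125
Level 1: 625
Level 2: 125
Level 3: 25
Level 4: 5
Level 5: 1

The root is level 0 and the size-1 base case is level 5 (the tree spans levels 0 through 5, i.e. 6 levels counting the root), so the depth is the number of divisions: log_5(3125) = 5

The recursion tree depth is log_5(3125) = 5. At each level, the problem size is divided by 5, so it takes 5 divisions to reduce to a base case of size 1. The algorithm makes 5 recursive calls at each level.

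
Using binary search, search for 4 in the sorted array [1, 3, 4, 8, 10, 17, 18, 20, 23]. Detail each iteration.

Binary search for 4 in [1, 3, 4, 8, 10, 17, 18, 20, 23]:

lo=0, hi=8, mid=4, arr[mid]=10 -> 10 > 4, search left half
lo=0, hi=3, mid=1, arr[mid]=3 -> 3 < 4, search right half
lo=2, hi=3, mid=2, arr[mid]=4 -> Found target at index 2!

Binary search finds 4 at index 2 after 3 comparisons. The search repeatedly halves the search space by comparing with the middle element.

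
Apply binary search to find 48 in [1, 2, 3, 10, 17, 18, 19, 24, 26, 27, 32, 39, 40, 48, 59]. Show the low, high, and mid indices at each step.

Binary search for 48 in [1, 2, 3, 10, 17, 18, 19, 24, 26, 27, 32, 39, 40, 48, 59]:

lo=0, hi=14, mid=7, arr[mid]=24 -> 24 < 48, search right half
lo=8, hi=14, mid=11, arr[mid]=39 -> 39 < 48, search right half
lo=12, hi=14, mid=13, arr[mid]=48 -> Found target at index 13!

Binary search finds 48 at index 13 after 3 comparisons. The search repeatedly halves the search space by comparing with the middle element.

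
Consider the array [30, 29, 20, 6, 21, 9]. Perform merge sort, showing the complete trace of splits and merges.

Merge sort trace:

Split: [30, 29, 20, 6, 21, 9] -> [30, 29, 20] and [6, 21, 9]
  Split: [30, 29, 20] -> [30] and [29, 20]
    Split: [29, 20] -> [29] and [20]
    Merge: [29] + [20] -> [20, 29]
  Merge: [30] + [20, 29] -> [20, 29, 30]
  Split: [6, 21, 9] -> [6] and [21, 9]
    Split: [21, 9] -> [21] and [9]
    Merge: [21] + [9] -> [9, 21]
  Merge: [6] + [9, 21] -> [6, 9, 21]
Merge: [20, 29, 30] + [6, 9, 21] -> [6, 9, 20, 21, 29, 30]

Final sorted array: [6, 9, 20, 21, 29, 30]

The merge sort proceeds by recursively splitting the array and merging sorted halves.
After all merges, the sorted array is [6, 9, 20, 21, 29, 30].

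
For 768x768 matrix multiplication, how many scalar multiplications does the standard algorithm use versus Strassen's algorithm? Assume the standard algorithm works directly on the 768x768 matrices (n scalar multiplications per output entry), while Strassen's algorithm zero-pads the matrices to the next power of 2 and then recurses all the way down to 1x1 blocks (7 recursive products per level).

Matrix multiplication for 768x768 matrices:

Strassen's algorithm requires power-of-2 dimensions. Pad 768x768 to 1024x1024 (next power of 2).

Standard algorithm: 768^3 = 452984832 multiplications
Strassen's algorithm: 7^(log2(1024)) = 7^10 = 282475249 multiplications
Savings: 452984832 - 282475249 = 170509583 multiplications

Standard: 452984832 multiplications (768^3). Strassen: 282475249 multiplications (7^10, after padding to 1024x1024). Strassen reduces 8 recursive multiplications to 7 at each level.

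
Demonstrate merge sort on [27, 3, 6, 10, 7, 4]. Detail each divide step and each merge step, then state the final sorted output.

Merge sort trace:

Split: [27, 3, 6, 10, 7, 4] -> [27, 3, 6] and [10, 7, 4]
  Split: [27, 3, 6] -> [27] and [3, 6]
    Split: [3, 6] -> [3] and [6]
    Merge: [3] + [6] -> [3, 6]
  Merge: [27] + [3, 6] -> [3, 6, 27]
  Split: [10, 7, 4] -> [10] and [7, 4]
    Split: [7, 4] -> [7] and [4]
    Merge: [7] + [4] -> [4, 7]
  Merge: [10] + [4, 7] -> [4, 7, 10]
Merge: [3, 6, 27] + [4, 7, 10] -> [3, 4, 6, 7, 10, 27]

Final sorted array: [3, 4, 6, 7, 10, 27]

The merge sort proceeds by recursively splitting the array and merging sorted halves.
After all merges, the sorted array is [3, 4, 6, 7, 10, 27].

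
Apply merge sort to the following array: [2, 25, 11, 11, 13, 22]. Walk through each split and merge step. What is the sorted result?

Merge sort trace:

Split: [2, 25, 11, 11, 13, 22] -> [2, 25, 11] and [11, 13, 22]
  Split: [2, 25, 11] -> [2] and [25, 11]
    Split: [25, 11] -> [25] and [11]
    Merge: [25] + [11] -> [11, 25]
  Merge: [2] + [11, 25] -> [2, 11, 25]
  Split: [11, 13, 22] -> [11] and [13, 22]
    Split: [13, 22] -> [13] and [22]
    Merge: [13] + [22] -> [13, 22]
  Merge: [11] + [13, 22] -> [11, 13, 22]
Merge: [2, 11, 25] + [11, 13, 22] -> [2, 11, 11, 13, 22, 25]

Final sorted array: [2, 11, 11, 13, 22, 25]

The merge sort proceeds by recursively splitting the array and merging sorted halves.
After all merges, the sorted array is [2, 11, 11, 13, 22, 25].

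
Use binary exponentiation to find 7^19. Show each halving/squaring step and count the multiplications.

Computing 7^19 by squaring (build up from 7^1; each line after the first costs one multiplication):

7^1 = 7
7^2 = (7^1)^2 = 7^2 = 49
7^4 = (7^2)^2 = 49^2 = 2401
7^8 = (7^4)^2 = 2401^2 = 5764801
7^9 = 7 * 7^8 = 7 * 5764801 = 40353607
7^18 = (7^9)^2 = 40353607^2 = 1628413597910449
7^19 = 7 * 7^18 = 7 * 1628413597910449 = 11398895185373143

Result: 11398895185373143
Multiplications needed: 6 (6 lines after 7^1)

7^19 = 11398895185373143. Using exponentiation by squaring, this requires 6 multiplications. The key idea: if the exponent is even, square the half-power; if odd, multiply by the base once.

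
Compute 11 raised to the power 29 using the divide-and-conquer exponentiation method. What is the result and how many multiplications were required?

Computing 11^29 by squaring (build up from 11^1; each line after the first costs one multiplication):

11^1 = 11
11^2 = (11^1)^2 = 11^2 = 121
11^3 = 11 * 11^2 = 11 * 121 = 1331
11^6 = (11^3)^2 = 1331^2 = 1771561
11^7 = 11 * 11^6 = 11 * 1771561 = 19487171
11^14 = (11^7)^2 = 19487171^2 = 379749833583241
11^28 = (11^14)^2 = 379749833583241^2 = 144209936106499234037676064081
11^29 = 11 * 11^28 = 11 * 144209936106499234037676064081 = 1586309297171491574414436704891

Result: 1586309297171491574414436704891
Multiplications needed: 7 (7 lines after 11^1)

11^29 = 1586309297171491574414436704891. Using exponentiation by squaring, this requires 7 multiplications. The key idea: if the exponent is even, square the half-power; if odd, multiply by the base once.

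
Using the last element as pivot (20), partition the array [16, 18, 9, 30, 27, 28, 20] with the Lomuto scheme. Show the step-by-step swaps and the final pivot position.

Lomuto partition with pivot = 20:

Initial array: [16, 18, 9, 30, 27, 28, 20]

arr[0]=16 <= 20: swap with position 0, array becomes [16, 18, 9, 30, 27, 28, 20]
arr[1]=18 <= 20: swap with position 1, array becomes [16, 18, 9, 30, 27, 28, 20]
arr[2]=9 <= 20: swap with position 2, array becomes [16, 18, 9, 30, 27, 28, 20]
arr[3]=30 > 20: no swap
arr[4]=27 > 20: no swap
arr[5]=28 > 20: no swap

Place pivot at position 3: [16, 18, 9, 20, 27, 28, 30]
Pivot position: 3

After partitioning with pivot 20, the array becomes [16, 18, 9, 20, 27, 28, 30]. The pivot is placed at index 3. All elements to the left of the pivot are <= 20, and all elements to the right are > 20.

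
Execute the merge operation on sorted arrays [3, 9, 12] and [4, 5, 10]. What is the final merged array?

Merging process:

Compare 3 vs 4: take 3 from left. Merged: [3]
Compare 9 vs 4: take 4 from right. Merged: [3, 4]
Compare 9 vs 5: take 5 from right. Merged: [3, 4, 5]
Compare 9 vs 10: take 9 from left. Merged: [3, 4, 5, 9]
Compare 12 vs 10: take 10 from right. Merged: [3, 4, 5, 9, 10]
Append remaining from left: [12]. Merged: [3, 4, 5, 9, 10, 12]

Final merged array: [3, 4, 5, 9, 10, 12]
Total comparisons: 5

The merged array is [3, 4, 5, 9, 10, 12], requiring 5 comparisons. The merge step runs in O(n) time where n is the total number of elements.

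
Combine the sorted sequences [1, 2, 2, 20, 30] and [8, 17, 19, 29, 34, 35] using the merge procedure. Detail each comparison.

Merging process:

Compare 1 vs 8: take 1 from left. Merged: [1]
Compare 2 vs 8: take 2 from left. Merged: [1, 2]
Compare 2 vs 8: take 2 from left. Merged: [1, 2, 2]
Compare 20 vs 8: take 8 from right. Merged: [1, 2, 2, 8]
Compare 20 vs 17: take 17 from right. Merged: [1, 2, 2, 8, 17]
Compare 20 vs 19: take 19 from right. Merged: [1, 2, 2, 8, 17, 19]
Compare 20 vs 29: take 20 from left. Merged: [1, 2, 2, 8, 17, 19, 20]
Compare 30 vs 29: take 29 from right. Merged: [1, 2, 2, 8, 17, 19, 20, 29]
Compare 30 vs 34: take 30 from left. Merged: [1, 2, 2, 8, 17, 19, 20, 29, 30]
Append remaining from right: [34, 35]. Merged: [1, 2, 2, 8, 17, 19, 20, 29, 30, 34, 35]

Final merged array: [1, 2, 2, 8, 17, 19, 20, 29, 30, 34, 35]
Total comparisons: 9

The merged array is [1, 2, 2, 8, 17, 19, 20, 29, 30, 34, 35], requiring 9 comparisons. The merge step runs in O(n) time where n is the total number of elements.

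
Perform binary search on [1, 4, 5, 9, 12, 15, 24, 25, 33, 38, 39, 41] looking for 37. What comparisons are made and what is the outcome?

Binary search for 37 in [1, 4, 5, 9, 12, 15, 24, 25, 33, 38, 39, 41]:

lo=0, hi=11, mid=5, arr[mid]=15 -> 15 < 37, search right half
lo=6, hi=11, mid=8, arr[mid]=33 -> 33 < 37, search right half
lo=9, hi=11, mid=10, arr[mid]=39 -> 39 > 37, search left half
lo=9, hi=9, mid=9, arr[mid]=38 -> 38 > 37, search left half
lo=9 > hi=8, target 37 not found

Binary search determines that 37 is not in the array after 4 comparisons. The search space was exhausted without finding the target.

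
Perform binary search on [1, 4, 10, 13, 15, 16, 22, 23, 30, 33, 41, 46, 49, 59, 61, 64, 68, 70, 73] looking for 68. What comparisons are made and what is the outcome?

Binary search for 68 in [1, 4, 10, 13, 15, 16, 22, 23, 30, 33, 41, 46, 49, 59, 61, 64, 68, 70, 73]:

lo=0, hi=18, mid=9, arr[mid]=33 -> 33 < 68, search right half
lo=10, hi=18, mid=14, arr[mid]=61 -> 61 < 68, search right half
lo=15, hi=18, mid=16, arr[mid]=68 -> Found target at index 16!

Binary search finds 68 at index 16 after 3 comparisons. The search repeatedly halves the search space by comparing with the middle element.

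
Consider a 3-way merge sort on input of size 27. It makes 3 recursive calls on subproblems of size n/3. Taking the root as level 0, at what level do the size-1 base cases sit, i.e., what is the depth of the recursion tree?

For divide and conquer with division factor 3:

Problem sizes at each level:
Level 0: 27
Level 1: 9
Level 2: 3
Level 3: 1

The root is level 0 and the size-1 base case is level 3 (the tree spans levels 0 through 3, i.e. 4 levels counting the root), so the depth is the number of divisions: log_3(27) = 3

The recursion tree depth is log_3(27) = 3. At each level, the problem size is divided by 3, so it takes 3 divisions to reduce to a base case of size 1. The algorithm makes 3 recursive calls at each level.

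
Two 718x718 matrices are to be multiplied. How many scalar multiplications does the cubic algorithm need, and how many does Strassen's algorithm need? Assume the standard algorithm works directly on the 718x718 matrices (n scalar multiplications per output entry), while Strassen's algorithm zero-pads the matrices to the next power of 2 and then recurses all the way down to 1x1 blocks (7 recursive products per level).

Matrix multiplication for 718x718 matrices:

Strassen's algorithm requires power-of-2 dimensions. Pad 718x718 to 1024x1024 (next power of 2).

Standard algorithm: 718^3 = 370146232 multiplications
Strassen's algorithm: 7^(log2(1024)) = 7^10 = 282475249 multiplications
Savings: 370146232 - 282475249 = 87670983 multiplications

Standard: 370146232 multiplications (718^3). Strassen: 282475249 multiplications (7^10, after padding to 1024x1024). Strassen reduces 8 recursive multiplications to 7 at each level.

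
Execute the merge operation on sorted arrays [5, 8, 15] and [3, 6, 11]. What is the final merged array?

Merging process:

Compare 5 vs 3: take 3 from right. Merged: [3]
Compare 5 vs 6: take 5 from left. Merged: [3, 5]
Compare 8 vs 6: take 6 from right. Merged: [3, 5, 6]
Compare 8 vs 11: take 8 from left. Merged: [3, 5, 6, 8]
Compare 15 vs 11: take 11 from right. Merged: [3, 5, 6, 8, 11]
Append remaining from left: [15]. Merged: [3, 5, 6, 8, 11, 15]

Final merged array: [3, 5, 6, 8, 11, 15]
Total comparisons: 5

The merged array is [3, 5, 6, 8, 11, 15], requiring 5 comparisons. The merge step runs in O(n) time where n is the total number of elements.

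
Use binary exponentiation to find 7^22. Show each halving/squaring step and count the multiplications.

Computing 7^22 by squaring (build up from 7^1; each line after the first costs one multiplication):

7^1 = 7
7^2 = (7^1)^2 = 7^2 = 49
7^4 = (7^2)^2 = 49^2 = 2401
7^5 = 7 * 7^4 = 7 * 2401 = 16807
7^10 = (7^5)^2 = 16807^2 = 282475249
7^11 = 7 * 7^10 = 7 * 282475249 = 1977326743
7^22 = (7^11)^2 = 1977326743^2 = 3909821048582988049

Result: 3909821048582988049
Multiplications needed: 6 (6 lines after 7^1)

7^22 = 3909821048582988049. Using exponentiation by squaring, this requires 6 multiplications. The key idea: if the exponent is even, square the half-power; if odd, multiply by the base once.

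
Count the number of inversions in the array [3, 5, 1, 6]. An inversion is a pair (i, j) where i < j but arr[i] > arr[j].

Finding inversions in [3, 5, 1, 6]:

(0, 2): arr[0]=3 > arr[2]=1
(1, 2): arr[1]=5 > arr[2]=1

Total inversions: 2

The array has 2 inversion(s): (0,2), (1,2). Each pair (i,j) satisfies i < j and arr[i] > arr[j].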